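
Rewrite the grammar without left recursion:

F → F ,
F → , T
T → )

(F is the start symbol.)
F → , T F'
F' → , F'
F' → ε
T → )

F is directly left-recursive. The standard transformation for
  A → A α₁ | ... | A α_m | β₁ | ... | β_n
is
  A  → β₁ A' | ... | β_n A'
  A' → α₁ A' | ... | α_m A' | ε

F → , T becomes F → , T F'
F → F , becomes F' → , F'
Add F' → ε

Productions for other non-terminals are unchanged:
  T → )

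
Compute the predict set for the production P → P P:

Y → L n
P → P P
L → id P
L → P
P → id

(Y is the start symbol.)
{ 'id' }

PREDICT(P → P P) = (FIRST(RHS) \ {ε}) ∪ (FOLLOW(P) if ε ∈ FIRST(RHS), i.e. RHS ⇒* ε)
FIRST(P) = { 'id' }
FIRST(P P) = { 'id' }
ε ∉ FIRST(P P), so FOLLOW(P) is not added.
PREDICT(P → P P) = { 'id' }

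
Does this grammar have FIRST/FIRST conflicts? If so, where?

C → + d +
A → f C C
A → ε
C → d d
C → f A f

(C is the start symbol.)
No FIRST/FIRST conflicts.

A FIRST/FIRST conflict occurs when two productions N → α and N → β for the same non-terminal have FIRST(α) ∩ FIRST(β) ≠ ∅ (with ε ∈ FIRST of a nullable right-hand side, so two nullable alternatives also conflict).

Productions for C:
  C → + d +: FIRST = { '+' }
  C → d d: FIRST = { 'd' }
  C → f A f: FIRST = { 'f' }
Productions for A:
  A → f C C: FIRST = { 'f' }
  A → ε: FIRST = { ε }

All alternatives of each non-terminal have pairwise disjoint FIRST sets.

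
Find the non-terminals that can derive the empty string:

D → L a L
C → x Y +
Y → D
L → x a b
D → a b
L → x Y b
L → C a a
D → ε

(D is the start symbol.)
ε-productions: D → ε
So D is immediately nullable.
Y → D: every symbol on the right is nullable, so Y is nullable too.
No further non-terminal can be added: every production for the remaining non-terminals contains a terminal or a non-nullable non-terminal.
Nullable = { 'D', 'Y' }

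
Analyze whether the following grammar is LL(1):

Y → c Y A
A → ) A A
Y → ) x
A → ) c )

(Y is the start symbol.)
No. Predict set conflict for A: { ')' }

A grammar is LL(1) if for each non-terminal N with multiple productions, the predict sets of those productions are pairwise disjoint, where PREDICT(N → α) = (FIRST(α) \ {ε}) ∪ (FOLLOW(N) if α ⇒* ε).

For Y:
  PREDICT(Y → c Y A) = { 'c' }
  PREDICT(Y → ')' x) = { ')' }
For A:
  PREDICT(A → ')' A A) = { ')' }
  PREDICT(A → ')' c ')') = { ')' }

Conflict found: Predict set conflict for A: { ')' }
The grammar is NOT LL(1).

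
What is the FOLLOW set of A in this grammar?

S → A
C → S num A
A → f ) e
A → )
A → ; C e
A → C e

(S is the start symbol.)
{ $, 'e', 'num' }

To compute FOLLOW(A), find every occurrence of A on a right-hand side N → α A β: add FIRST(β) \ {ε}, and if β is empty or nullable also add FOLLOW(N). Iterate to a fixed point.

In S → A: A is at the end, add FOLLOW(S)
In C → S num A: A is at the end, add FOLLOW(C)

The FOLLOW sets referred to above (computed the same way, to a fixed point):
  FOLLOW(S) = { $, 'num' }
  FOLLOW(C) = { 'e' }

Taking the union: FOLLOW(A) = { $, 'e', 'num' }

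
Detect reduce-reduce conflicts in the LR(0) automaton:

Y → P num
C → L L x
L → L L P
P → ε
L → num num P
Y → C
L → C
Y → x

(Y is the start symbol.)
Yes — I1: [L → C .] vs [Y → C .]

A reduce-reduce conflict occurs when an LR(0) state has two complete items [A → α .] and [B → β .] — both call for a reduction, and with no lookahead the parser cannot choose between them.

Augment with Y' → Y and build the canonical LR(0) collection (I0 = CLOSURE({[Y' → . Y]}), then GOTO on every symbol after a dot until no new states appear). It has 14 states:
  I0: { [C → . L L x], [L → . C], [L → . L L P], [L → . num num P], [P → .], [Y → . C], [Y → . P num], [Y → . x], [Y' → . Y] }  — shift, reduce
  I1: { [L → C .], [Y → C .] }  — 2 reduces
  I2: { [C → . L L x], [C → L . L x], [L → . C], [L → . L L P], [L → . num num P], [L → L . L P] }  — shift
  I3: { [Y → P . num] }  — shift
  I4: { [Y' → Y .] }  — accept
  I5: { [L → num . num P] }  — shift
  I6: { [Y → x .] }  — reduce
  I7: { [L → num num . P], [P → .] }  — reduce
  I8: { [L → num num P .] }  — reduce
  I9: { [Y → P num .] }  — reduce
  I10: { [L → C .] }  — reduce
  I11: { [C → . L L x], [C → L . L x], [C → L L . x], [L → . C], [L → . L L P], [L → . num num P], [L → L . L P], [L → L L . P], [P → .] }  — shift, reduce
  I12: { [L → L L P .] }  — reduce
  I13: { [C → L L x .] }  — reduce

I1 contains complete items [L → C .], [Y → C .] — reduce-reduce conflict.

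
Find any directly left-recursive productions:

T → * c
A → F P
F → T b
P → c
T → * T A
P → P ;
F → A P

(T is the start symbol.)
Yes, P is left-recursive

Direct left recursion occurs when N → N α for some non-terminal N (the right-hand side begins with the left-hand side itself).

T → * c: starts with '*'
A → F P: starts with F
F → T b: starts with T
P → c: starts with c
T → * T A: starts with '*'
P → P ;: LEFT RECURSIVE (starts with P)
F → A P: starts with A

The grammar has direct left recursion on: P.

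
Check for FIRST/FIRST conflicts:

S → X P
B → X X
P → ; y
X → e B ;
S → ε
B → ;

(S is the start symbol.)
FIRST sets of the non-terminals at (or reachable through a nullable prefix from) the front of some alternative:
  FIRST(X) = { 'e' }

Productions for S:
  S → X P: FIRST = { 'e' }
  S → ε: FIRST = { ε }
Productions for B:
  B → X X: FIRST = { 'e' }
  B → ;: FIRST = { ';' }
P, X have only one production, so no FIRST/FIRST conflict is possible there.

All alternatives of each non-terminal have pairwise disjoint FIRST sets.

Answer: No FIRST/FIRST conflicts.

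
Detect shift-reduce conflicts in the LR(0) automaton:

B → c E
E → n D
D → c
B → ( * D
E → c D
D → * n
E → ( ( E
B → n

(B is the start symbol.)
No shift-reduce conflicts

A shift-reduce conflict occurs when an LR(0) state has both:
  - a complete (reduce) item [A → α .] (dot at the end), and
  - a shift item [B → β . c γ] (dot before a terminal).

Augment with B' → B and build the canonical LR(0) collection (I0 = CLOSURE({[B' → . B]}), then GOTO on every symbol after a dot until no new states appear). It has 18 states:
  I0: { [B → . ( * D], [B → . c E], [B → . n], [B' → . B] }  — shift
  I1: { [B → ( . * D] }  — shift
  I2: { [B' → B .] }  — accept
  I3: { [B → c . E], [E → . ( ( E], [E → . c D], [E → . n D] }  — shift
  I4: { [B → n .] }  — reduce
  I5: { [E → ( . ( E] }  — shift
  I6: { [B → c E .] }  — reduce
  I7: { [D → . * n], [D → . c], [E → c . D] }  — shift
  I8: { [D → . * n], [D → . c], [E → n . D] }  — shift
  I9: { [D → * . n] }  — shift
  I10: { [E → n D .] }  — reduce
  I11: { [D → c .] }  — reduce
  I12: { [D → * n .] }  — reduce
  I13: { [E → c D .] }  — reduce
  I14: { [E → ( ( . E], [E → . ( ( E], [E → . c D], [E → . n D] }  — shift
  I15: { [E → ( ( E .] }  — reduce
  I16: { [B → ( * . D], [D → . * n], [D → . c] }  — shift
  I17: { [B → ( * D .] }  — reduce

No state contains both a complete item and a shift item.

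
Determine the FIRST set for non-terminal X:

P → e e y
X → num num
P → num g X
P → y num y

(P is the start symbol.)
To compute FIRST(X), examine every production with X on the left-hand side, reading each right-hand side left to right until a non-nullable symbol is reached.

From X → num num:
  - num is a terminal: add 'num' and stop

Collecting: FIRST(X) = { 'num' }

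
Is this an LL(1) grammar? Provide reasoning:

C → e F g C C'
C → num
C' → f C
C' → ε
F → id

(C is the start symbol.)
No. Predict set conflict for C': { 'f' }

A grammar is LL(1) if for each non-terminal N with multiple productions, the predict sets of those productions are pairwise disjoint, where PREDICT(N → α) = (FIRST(α) \ {ε}) ∪ (FOLLOW(N) if α ⇒* ε).

Relevant sets:
  FOLLOW(C') = { $, 'f' }

For C:
  PREDICT(C → e F g C C') = { 'e' }
  PREDICT(C → num) = { 'num' }
For C':
  PREDICT(C' → f C) = { 'f' }
  PREDICT(C' → ε) = { $, 'f' }
F has a single production, so nothing to check there.

Conflict found: Predict set conflict for C': { 'f' }
The grammar is NOT LL(1).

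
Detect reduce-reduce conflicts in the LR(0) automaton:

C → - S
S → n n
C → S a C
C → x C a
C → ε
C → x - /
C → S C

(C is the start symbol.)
Augment with C' → C and build the canonical LR(0) collection (I0 = CLOSURE({[C' → . C]}), then GOTO on every symbol after a dot until no new states appear). It has 15 states:
  I0: { [C → . - S], [C → . S C], [C → . S a C], [C → . x - /], [C → . x C a], [C → .], [C' → . C], [S → . n n] }  — shift, reduce
  I1: { [C → - . S], [S → . n n] }  — shift
  I2: { [C' → C .] }  — accept
  I3: { [C → . - S], [C → . S C], [C → . S a C], [C → . x - /], [C → . x C a], [C → .], [C → S . C], [C → S . a C], [S → . n n] }  — shift, reduce
  I4: { [S → n . n] }  — shift
  I5: { [C → . - S], [C → . S C], [C → . S a C], [C → . x - /], [C → . x C a], [C → .], [C → x . - /], [C → x . C a], [S → . n n] }  — shift, reduce
  I6: { [C → - . S], [C → x - . /], [S → . n n] }  — shift
  I7: { [C → x C . a] }  — shift
  I8: { [C → x C a .] }  — reduce
  I9: { [C → x - / .] }  — reduce
  I10: { [C → - S .] }  — reduce
  I11: { [S → n n .] }  — reduce
  I12: { [C → S C .] }  — reduce
  I13: { [C → . - S], [C → . S C], [C → . S a C], [C → . x - /], [C → . x C a], [C → .], [C → S a . C], [S → . n n] }  — shift, reduce
  I14: { [C → S a C .] }  — reduce

No state contains more than one complete item.

Answer: No reduce-reduce conflicts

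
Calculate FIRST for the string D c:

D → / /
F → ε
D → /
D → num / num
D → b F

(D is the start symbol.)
{ '/', 'b', 'num' }

FIRST sets of the non-terminals involved (from the grammar, by fixed-point iteration):
  FIRST(D) = { '/', 'b', 'num' }

To compute FIRST(D c), process the symbols left to right:
Symbol D is a non-terminal. Add FIRST(D) \ {ε} = { '/', 'b', 'num' }
D is not nullable (ε ∉ FIRST(D)), so stop here.
FIRST(D c) = { '/', 'b', 'num' }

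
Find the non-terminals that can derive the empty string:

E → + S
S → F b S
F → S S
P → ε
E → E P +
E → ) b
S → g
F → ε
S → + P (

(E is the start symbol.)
{ 'F', 'P' }

A non-terminal is nullable if it can derive ε (the empty string): either it has an ε-production, or it has a production whose right-hand side consists entirely of nullable non-terminals.

ε-productions: P → ε, F → ε
So P, F are immediately nullable.
No further non-terminal can be added: every production for the remaining non-terminals contains a terminal or a non-nullable non-terminal.
Nullable = { 'F', 'P' }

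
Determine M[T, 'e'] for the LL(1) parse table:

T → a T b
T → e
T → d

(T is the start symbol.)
T → e

To find M[T, 'e'], we find productions for T where 'e' is in the predict set (PREDICT(N → α) = (FIRST(α) \ {ε}) ∪ (FOLLOW(N) if α ⇒* ε)).

T → a T b: PREDICT = { 'a' }
T → e: PREDICT = { 'e' }
  'e' is in predict set, so this production goes in M[T, 'e']
T → d: PREDICT = { 'd' }

M[T, 'e'] = T → e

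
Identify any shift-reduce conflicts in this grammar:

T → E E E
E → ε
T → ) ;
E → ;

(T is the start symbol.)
A shift-reduce conflict occurs when an LR(0) state has both:
  - a complete (reduce) item [A → α .] (dot at the end), and
  - a shift item [B → β . c γ] (dot before a terminal).

Augment with T' → T and build the canonical LR(0) collection (I0 = CLOSURE({[T' → . T]}), then GOTO on every symbol after a dot until no new states appear). It has 8 states:
  I0: { [E → . ;], [E → .], [T → . ) ;], [T → . E E E], [T' → . T] }  — shift, reduce
  I1: { [T → ) . ;] }  — shift
  I2: { [E → ; .] }  — reduce
  I3: { [E → . ;], [E → .], [T → E . E E] }  — shift, reduce
  I4: { [T' → T .] }  — accept
  I5: { [E → . ;], [E → .], [T → E E . E] }  — shift, reduce
  I6: { [T → E E E .] }  — reduce
  I7: { [T → ) ; .] }  — reduce

I0 contains reduce item [E → .] and shift items [E → . ;], [T → . ) ;] — shift-reduce conflict.
I3 contains reduce item [E → .] and shift item [E → . ;] — shift-reduce conflict.
I5 contains reduce item [E → .] and shift item [E → . ;] — shift-reduce conflict.

Answer: Yes — I0: [E → .] vs [E → . ;]; I3: [E → .] vs [E → . ;]; I5: [E → .] vs [E → . ;]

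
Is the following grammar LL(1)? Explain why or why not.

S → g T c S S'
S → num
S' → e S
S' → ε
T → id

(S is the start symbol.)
A grammar is LL(1) if for each non-terminal N with multiple productions, the predict sets of those productions are pairwise disjoint, where PREDICT(N → α) = (FIRST(α) \ {ε}) ∪ (FOLLOW(N) if α ⇒* ε).

Relevant sets:
  FOLLOW(S') = { $, 'e' }

For S:
  PREDICT(S → g T c S S') = { 'g' }
  PREDICT(S → num) = { 'num' }
For S':
  PREDICT(S' → e S) = { 'e' }
  PREDICT(S' → ε) = { $, 'e' }
T has a single production, so nothing to check there.

Conflict found: Predict set conflict for S': { 'e' }
The grammar is NOT LL(1).

Answer: No. Predict set conflict for S': { 'e' }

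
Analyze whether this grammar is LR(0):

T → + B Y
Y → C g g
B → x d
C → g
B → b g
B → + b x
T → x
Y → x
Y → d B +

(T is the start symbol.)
A grammar is LR(0) if no state in the canonical LR(0) collection has:
  - both a shift item (dot before a terminal) and a complete item (shift-reduce conflict), or
  - two or more complete items (reduce-reduce conflict; the accept item [T' → T .] counts as a complete item here).

Augment with T' → T and build the canonical LR(0) collection (I0 = CLOSURE({[T' → . T]}), then GOTO on every symbol after a dot until no new states appear). It has 21 states:
  I0: { [T → . + B Y], [T → . x], [T' → . T] }  — shift
  I1: { [B → . + b x], [B → . b g], [B → . x d], [T → + . B Y] }  — shift
  I2: { [T' → T .] }  — accept
  I3: { [T → x .] }  — reduce
  I4: { [B → + . b x] }  — shift
  I5: { [C → . g], [T → + B . Y], [Y → . C g g], [Y → . d B +], [Y → . x] }  — shift
  I6: { [B → b . g] }  — shift
  I7: { [B → x . d] }  — shift
  I8: { [B → x d .] }  — reduce
  I9: { [B → b g .] }  — reduce
  I10: { [Y → C . g g] }  — shift
  I11: { [T → + B Y .] }  — reduce
  I12: { [B → . + b x], [B → . b g], [B → . x d], [Y → d . B +] }  — shift
  I13: { [C → g .] }  — reduce
  I14: { [Y → x .] }  — reduce
  I15: { [Y → d B . +] }  — shift
  I16: { [Y → d B + .] }  — reduce
  I17: { [Y → C g . g] }  — shift
  I18: { [Y → C g g .] }  — reduce
  I19: { [B → + b . x] }  — shift
  I20: { [B → + b x .] }  — reduce

Every state is either a pure shift/goto state or contains exactly one complete item and nothing to shift — no conflicts. The grammar is LR(0).

Answer: Yes, the grammar is LR(0)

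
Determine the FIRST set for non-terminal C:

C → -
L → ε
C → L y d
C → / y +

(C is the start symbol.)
To compute FIRST(C), examine every production with C on the left-hand side, reading each right-hand side left to right until a non-nullable symbol is reached.

FIRST sets of the other non-terminals involved (by the same procedure, iterated to a fixed point):
  FIRST(L) = { ε }

From C → -:
  - '-' is a terminal: add '-' and stop
From C → L y d:
  - L is a non-terminal: add FIRST(L) \ {ε} = { }
    L is nullable, so continue to the next symbol
  - y is a terminal: add 'y' and stop
From C → / y +:
  - '/' is a terminal: add '/' and stop

Collecting: FIRST(C) = { '-', '/', 'y' }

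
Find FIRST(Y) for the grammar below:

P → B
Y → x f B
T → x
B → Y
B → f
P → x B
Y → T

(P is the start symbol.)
To compute FIRST(Y), examine every production with Y on the left-hand side, reading each right-hand side left to right until a non-nullable symbol is reached.

FIRST sets of the other non-terminals involved (by the same procedure, iterated to a fixed point):
  FIRST(T) = { 'x' }

From Y → x f B:
  - x is a terminal: add 'x' and stop
From Y → T:
  - T is a non-terminal: add FIRST(T) \ {ε} = { 'x' }
    T is not nullable, so stop

Collecting: FIRST(Y) = { 'x' }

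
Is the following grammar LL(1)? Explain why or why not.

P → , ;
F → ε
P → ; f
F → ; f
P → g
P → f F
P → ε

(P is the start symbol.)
A grammar is LL(1) if for each non-terminal N with multiple productions, the predict sets of those productions are pairwise disjoint, where PREDICT(N → α) = (FIRST(α) \ {ε}) ∪ (FOLLOW(N) if α ⇒* ε).

Relevant sets:
  FOLLOW(P) = { $ }
  FOLLOW(F) = { $ }

For P:
  PREDICT(P → ',' ';') = { ',' }
  PREDICT(P → ';' f) = { ';' }
  PREDICT(P → g) = { 'g' }
  PREDICT(P → f F) = { 'f' }
  PREDICT(P → ε) = { $ }
For F:
  PREDICT(F → ε) = { $ }
  PREDICT(F → ';' f) = { ';' }

All predict sets are disjoint. The grammar IS LL(1).

Answer: Yes, the grammar is LL(1).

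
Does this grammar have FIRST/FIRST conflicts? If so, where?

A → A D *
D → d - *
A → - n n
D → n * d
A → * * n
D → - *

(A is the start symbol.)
A FIRST/FIRST conflict occurs when two productions N → α and N → β for the same non-terminal have FIRST(α) ∩ FIRST(β) ≠ ∅ (with ε ∈ FIRST of a nullable right-hand side, so two nullable alternatives also conflict).

FIRST sets of the non-terminals at (or reachable through a nullable prefix from) the front of some alternative:
  FIRST(A) = { '*', '-' }

Productions for A:
  A → A D *: FIRST = { '*', '-' }
  A → - n n: FIRST = { '-' }
  A → * * n: FIRST = { '*' }
Productions for D:
  D → d - *: FIRST = { 'd' }
  D → n * d: FIRST = { 'n' }
  D → - *: FIRST = { '-' }

Conflict for A: A → A D * and A → - n n
  Overlap: { '-' }
Conflict for A: A → A D * and A → * * n
  Overlap: { '*' }

Answer: Yes. A → A D '*' / A → '-' n n on { '-' }; A → A D '*' / A → '*' '*' n on { '*' }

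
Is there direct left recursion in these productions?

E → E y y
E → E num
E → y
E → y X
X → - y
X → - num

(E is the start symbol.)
Direct left recursion occurs when N → N α for some non-terminal N (the right-hand side begins with the left-hand side itself).

E → E y y: LEFT RECURSIVE (starts with E)
E → E num: LEFT RECURSIVE (starts with E)
E → y: starts with y
E → y X: starts with y
X → - y: starts with '-'
X → - num: starts with '-'

The grammar has direct left recursion on: E.

Answer: Yes, E is left-recursive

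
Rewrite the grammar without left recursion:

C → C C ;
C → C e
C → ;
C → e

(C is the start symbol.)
C → ; C'
C → e C'
C' → C ; C'
C' → e C'
C' → ε

C is directly left-recursive. The standard transformation for
  A → A α₁ | ... | A α_m | β₁ | ... | β_n
is
  A  → β₁ A' | ... | β_n A'
  A' → α₁ A' | ... | α_m A' | ε

C → ; becomes C → ; C'
C → e becomes C → e C'
C → C C ; becomes C' → C ; C'
C → C e becomes C' → e C'
Add C' → ε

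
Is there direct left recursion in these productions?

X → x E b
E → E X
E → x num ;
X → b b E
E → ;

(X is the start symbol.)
Yes, E is left-recursive

X → x E b: starts with x
E → E X: LEFT RECURSIVE (starts with E)
E → x num ;: starts with x
X → b b E: starts with b
E → ;: starts with ';'

The grammar has direct left recursion on: E.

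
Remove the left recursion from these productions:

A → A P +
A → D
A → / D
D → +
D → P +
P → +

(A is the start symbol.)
A → D A'
A → / D A'
A' → P + A'
A' → ε
D → +
D → P +
P → +

A is directly left-recursive. The standard transformation for
  A → A α₁ | ... | A α_m | β₁ | ... | β_n
is
  A  → β₁ A' | ... | β_n A'
  A' → α₁ A' | ... | α_m A' | ε

A → D becomes A → D A'
A → / D becomes A → / D A'
A → A P + becomes A' → P + A'
Add A' → ε

Productions for other non-terminals are unchanged:
  D → +
  D → P +
  P → +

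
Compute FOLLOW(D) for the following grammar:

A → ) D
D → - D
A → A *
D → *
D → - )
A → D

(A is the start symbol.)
{ $, '*' }

To compute FOLLOW(D), find every occurrence of D on a right-hand side N → α D β: add FIRST(β) \ {ε}, and if β is empty or nullable also add FOLLOW(N). Iterate to a fixed point.

In A → ) D: D is at the end, add FOLLOW(A)
In D → - D: D is at the end; this adds FOLLOW(D) to itself — nothing new
In A → D: D is at the end, add FOLLOW(A)

The FOLLOW sets referred to above (computed the same way, to a fixed point):
  FOLLOW(A) = { $, '*' }

Taking the union: FOLLOW(D) = { $, '*' }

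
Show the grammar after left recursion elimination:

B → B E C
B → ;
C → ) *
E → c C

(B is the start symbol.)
B is directly left-recursive. The standard transformation for
  A → A α₁ | ... | A α_m | β₁ | ... | β_n
is
  A  → β₁ A' | ... | β_n A'
  A' → α₁ A' | ... | α_m A' | ε

B → ; becomes B → ; B'
B → B E C becomes B' → E C B'
Add B' → ε

Productions for other non-terminals are unchanged:
  C → ) *
  E → c C

Resulting grammar:
B → ; B'
B' → E C B'
B' → ε
C → ) *
E → c C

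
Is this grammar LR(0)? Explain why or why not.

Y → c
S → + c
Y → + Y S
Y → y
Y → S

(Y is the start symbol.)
Augment with Y' → Y and build the canonical LR(0) collection (I0 = CLOSURE({[Y' → . Y]}), then GOTO on every symbol after a dot until no new states appear). It has 11 states:
  I0: { [S → . + c], [Y → . + Y S], [Y → . S], [Y → . c], [Y → . y], [Y' → . Y] }  — shift
  I1: { [S → + . c], [S → . + c], [Y → + . Y S], [Y → . + Y S], [Y → . S], [Y → . c], [Y → . y] }  — shift
  I2: { [Y → S .] }  — reduce
  I3: { [Y' → Y .] }  — accept
  I4: { [Y → c .] }  — reduce
  I5: { [Y → y .] }  — reduce
  I6: { [S → . + c], [Y → + Y . S] }  — shift
  I7: { [S → + c .], [Y → c .] }  — 2 reduces
  I8: { [S → + . c] }  — shift
  I9: { [Y → + Y S .] }  — reduce
  I10: { [S → + c .] }  — reduce

Conflict in state I7:
  Reduce-reduce conflict: [S → + c .] and [Y → c .]
So the grammar is NOT LR(0).

Answer: No. Reduce-reduce conflict: [S → + c .] and [Y → c .]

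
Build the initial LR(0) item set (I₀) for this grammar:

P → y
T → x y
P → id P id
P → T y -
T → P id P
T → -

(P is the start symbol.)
First, augment the grammar with P' → P
I₀ = CLOSURE({ [P' → . P] }):
  [P' → . P] has the dot before P: add [P → . y], [P → . id P id], [P → . T y -]
  [P → . T y -] has the dot before T: add [T → . x y], [T → . P id P], [T → . -]
No further items can be added.

I₀ = { [P → . T y -], [P → . id P id], [P → . y], [P' → . P], [T → . -], [T → . P id P], [T → . x y] }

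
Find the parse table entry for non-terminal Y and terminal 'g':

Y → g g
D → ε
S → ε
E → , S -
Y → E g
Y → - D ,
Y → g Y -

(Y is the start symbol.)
To find M[Y, 'g'], we find productions for Y where 'g' is in the predict set (PREDICT(N → α) = (FIRST(α) \ {ε}) ∪ (FOLLOW(N) if α ⇒* ε)).

Relevant sets:
  FIRST(E) = { ',' }

Y → g g: PREDICT = { 'g' }
  'g' is in predict set, so this production goes in M[Y, 'g']
Y → E g: PREDICT = { ',' }
Y → - D ,: PREDICT = { '-' }
Y → g Y -: PREDICT = { 'g' }
  'g' is in predict set, so this production goes in M[Y, 'g']

M[Y, 'g'] = Y → g g, Y → g Y -  (a multiply-defined cell — the grammar is not LL(1))

Answer: Y → g g, Y → g Y -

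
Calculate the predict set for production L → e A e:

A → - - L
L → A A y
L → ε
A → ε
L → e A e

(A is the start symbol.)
{ 'e' }

PREDICT(L → e A e) = (FIRST(RHS) \ {ε}) ∪ (FOLLOW(L) if ε ∈ FIRST(RHS), i.e. RHS ⇒* ε)
FIRST(e A e) = { 'e' }
ε ∉ FIRST(e A e), so FOLLOW(L) is not added.
PREDICT(L → e A e) = { 'e' }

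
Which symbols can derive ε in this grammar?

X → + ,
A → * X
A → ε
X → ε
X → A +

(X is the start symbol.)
{ 'A', 'X' }

A non-terminal is nullable if it can derive ε (the empty string): either it has an ε-production, or it has a production whose right-hand side consists entirely of nullable non-terminals.

ε-productions: A → ε, X → ε
So A, X are immediately nullable.
Every non-terminal is now nullable.
Nullable = { 'A', 'X' }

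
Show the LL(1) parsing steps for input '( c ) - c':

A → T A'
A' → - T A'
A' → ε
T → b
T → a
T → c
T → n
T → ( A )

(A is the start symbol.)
Stack is shown with the top on the left.

Stack        Input        Action
--------------------------------
A $          ( c ) - c $  output A → T A'
T A' $       ( c ) - c $  output T → ( A )
( A ) A' $   ( c ) - c $  match '('
A ) A' $     c ) - c $    output A → T A'
T A' ) A' $  c ) - c $    output T → c
c A' ) A' $  c ) - c $    match 'c'
A' ) A' $    ) - c $      output A' → ε
) A' $       ) - c $      match ')'
A' $         - c $        output A' → - T A'
- T A' $     - c $        match '-'
T A' $       c $          output T → c
c A' $       c $          match 'c'
A' $         $            output A' → ε
$            $            accept

The string is accepted.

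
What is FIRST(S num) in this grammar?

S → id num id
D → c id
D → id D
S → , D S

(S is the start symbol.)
FIRST sets of the non-terminals involved (from the grammar, by fixed-point iteration):
  FIRST(S) = { ',', 'id' }

To compute FIRST(S num), process the symbols left to right:
Symbol S is a non-terminal. Add FIRST(S) \ {ε} = { ',', 'id' }
S is not nullable (ε ∉ FIRST(S)), so stop here.
FIRST(S num) = { ',', 'id' }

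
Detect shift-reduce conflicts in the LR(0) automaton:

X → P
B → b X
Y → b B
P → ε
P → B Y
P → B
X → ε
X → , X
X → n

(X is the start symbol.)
Augment with X' → X and build the canonical LR(0) collection (I0 = CLOSURE({[X' → . X]}), then GOTO on every symbol after a dot until no new states appear). It has 12 states:
  I0: { [B → . b X], [P → . B Y], [P → . B], [P → .], [X → . , X], [X → . P], [X → . n], [X → .], [X' → . X] }  — shift, 2 reduces
  I1: { [B → . b X], [P → . B Y], [P → . B], [P → .], [X → , . X], [X → . , X], [X → . P], [X → . n], [X → .] }  — shift, 2 reduces
  I2: { [P → B . Y], [P → B .], [Y → . b B] }  — shift, reduce
  I3: { [X → P .] }  — reduce
  I4: { [X' → X .] }  — accept
  I5: { [B → . b X], [B → b . X], [P → . B Y], [P → . B], [P → .], [X → . , X], [X → . P], [X → . n], [X → .] }  — shift, 2 reduces
  I6: { [X → n .] }  — reduce
  I7: { [B → b X .] }  — reduce
  I8: { [P → B Y .] }  — reduce
  I9: { [B → . b X], [Y → b . B] }  — shift
  I10: { [Y → b B .] }  — reduce
  I11: { [X → , X .] }  — reduce

I0 contains reduce items [P → .], [X → .] and shift items [B → . b X], [X → . , X], [X → . n] — shift-reduce conflict.
I1 contains reduce items [P → .], [X → .] and shift items [B → . b X], [X → . , X], [X → . n] — shift-reduce conflict.
I2 contains reduce item [P → B .] and shift item [Y → . b B] — shift-reduce conflict.
I5 contains reduce items [P → .], [X → .] and shift items [B → . b X], [X → . , X], [X → . n] — shift-reduce conflict.

Answer: Yes — I0: [P → .] vs [B → . b X]; I1: [P → .] vs [B → . b X]; I2: [P → B .] vs [Y → . b B]; I5: [P → .] vs [B → . b X]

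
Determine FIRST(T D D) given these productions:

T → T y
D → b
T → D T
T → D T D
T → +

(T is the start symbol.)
FIRST sets of the non-terminals involved (from the grammar, by fixed-point iteration):
  FIRST(T) = { '+', 'b' }

To compute FIRST(T D D), process the symbols left to right:
Symbol T is a non-terminal. Add FIRST(T) \ {ε} = { '+', 'b' }
T is not nullable (ε ∉ FIRST(T)), so stop here.
FIRST(T D D) = { '+', 'b' }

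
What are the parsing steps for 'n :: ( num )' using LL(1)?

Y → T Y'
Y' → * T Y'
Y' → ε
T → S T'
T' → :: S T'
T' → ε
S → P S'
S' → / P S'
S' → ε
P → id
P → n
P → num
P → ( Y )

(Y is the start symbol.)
Stack is shown with the top on the left.

Stack                      Input           Action
-------------------------------------------------
Y $                        n :: ( num ) $  output Y → T Y'
T Y' $                     n :: ( num ) $  output T → S T'
S T' Y' $                  n :: ( num ) $  output S → P S'
P S' T' Y' $               n :: ( num ) $  output P → n
n S' T' Y' $               n :: ( num ) $  match 'n'
S' T' Y' $                 :: ( num ) $    output S' → ε
T' Y' $                    :: ( num ) $    output T' → :: S T'
:: S T' Y' $               :: ( num ) $    match '::'
S T' Y' $                  ( num ) $       output S → P S'
P S' T' Y' $               ( num ) $       output P → ( Y )
( Y ) S' T' Y' $           ( num ) $       match '('
Y ) S' T' Y' $             num ) $         output Y → T Y'
T Y' ) S' T' Y' $          num ) $         output T → S T'
S T' Y' ) S' T' Y' $       num ) $         output S → P S'
P S' T' Y' ) S' T' Y' $    num ) $         output P → num
num S' T' Y' ) S' T' Y' $  num ) $         match 'num'
S' T' Y' ) S' T' Y' $      ) $             output S' → ε
T' Y' ) S' T' Y' $         ) $             output T' → ε
Y' ) S' T' Y' $            ) $             output Y' → ε
) S' T' Y' $               ) $             match ')'
S' T' Y' $                 $               output S' → ε
T' Y' $                    $               output T' → ε
Y' $                       $               output Y' → ε
$                          $               accept

The string is accepted.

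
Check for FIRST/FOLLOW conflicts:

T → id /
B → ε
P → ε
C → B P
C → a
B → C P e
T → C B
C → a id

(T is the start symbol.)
Yes. B → C P e with FOLLOW(B) on { 'a', 'e' }; C → a with FOLLOW(C) on { 'a' }; C → a id with FOLLOW(C) on { 'a' }

A FIRST/FOLLOW conflict occurs when a non-terminal N has a nullable alternative N → β (β ⇒* ε) and another alternative N → α with FIRST(α) ∩ FOLLOW(N) ≠ ∅: on such a lookahead the parser cannot decide between expanding α and letting N vanish via β.

Nullable non-terminals: B, C, P, T.
FIRST sets used below: FIRST(C) = { 'a', 'e', ε }, FIRST(P) = { ε }, FIRST(B) = { 'a', 'e', ε }

B: nullable alternative(s) B → ε; FOLLOW(B) = { $, 'a', 'e' }
  B → ε: FIRST \ {ε} = { } — this is the only nullable alternative, skip
  B → C P e: FIRST \ {ε} = { 'a', 'e' } — overlaps FOLLOW(B) on { 'a', 'e' }: CONFLICT

C: nullable alternative(s) C → B P; FOLLOW(C) = { $, 'a', 'e' }
  C → B P: FIRST \ {ε} = { 'a', 'e' } — this is the only nullable alternative, skip
  C → a: FIRST \ {ε} = { 'a' } — overlaps FOLLOW(C) on { 'a' }: CONFLICT
  C → a id: FIRST \ {ε} = { 'a' } — overlaps FOLLOW(C) on { 'a' }: CONFLICT
P has a nullable alternative but only one production, so nothing to check.

T: nullable alternative(s) T → C B; FOLLOW(T) = { $ }
  T → id /: FIRST \ {ε} = { 'id' } — disjoint from FOLLOW(T)
  T → C B: FIRST \ {ε} = { 'a', 'e' } — this is the only nullable alternative, skip

So the grammar has 3 FIRST/FOLLOW conflicts (marked CONFLICT above).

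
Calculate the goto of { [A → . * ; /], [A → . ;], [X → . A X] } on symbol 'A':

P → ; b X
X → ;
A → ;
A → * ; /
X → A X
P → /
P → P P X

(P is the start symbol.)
{ [A → . * ; /], [A → . ;], [X → . ;], [X → . A X], [X → A . X] }

GOTO(I, 'A') = CLOSURE({ [A → αX.β] : [A → α.Xβ] ∈ I, X = 'A' })

Items with dot before 'A', with the dot advanced:
  [X → . A X] → [X → A . X]
Closure of the advanced items:
  [X → A . X] has the dot before X: add [X → . ;], [X → . A X]
  [X → . A X] has the dot before A: add [A → . ;], [A → . * ; /]

GOTO = { [A → . * ; /], [A → . ;], [X → . ;], [X → . A X], [X → A . X] }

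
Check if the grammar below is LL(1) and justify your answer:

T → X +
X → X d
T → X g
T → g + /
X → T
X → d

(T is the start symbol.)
A grammar is LL(1) if for each non-terminal N with multiple productions, the predict sets of those productions are pairwise disjoint, where PREDICT(N → α) = (FIRST(α) \ {ε}) ∪ (FOLLOW(N) if α ⇒* ε).

Relevant sets:
  FIRST(X) = { 'd', 'g' }
  FIRST(T) = { 'd', 'g' }

For T:
  PREDICT(T → X '+') = { 'd', 'g' }
  PREDICT(T → X g) = { 'd', 'g' }
  PREDICT(T → g '+' '/') = { 'g' }
For X:
  PREDICT(X → X d) = { 'd', 'g' }
  PREDICT(X → T) = { 'd', 'g' }
  PREDICT(X → d) = { 'd' }

Conflict found: Predict set conflict for T: { 'd', 'g' }
The grammar is NOT LL(1).

Answer: No. Predict set conflict for T: { 'd', 'g' }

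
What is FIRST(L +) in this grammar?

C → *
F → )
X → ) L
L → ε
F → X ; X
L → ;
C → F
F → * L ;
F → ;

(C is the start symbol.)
FIRST sets of the non-terminals involved (from the grammar, by fixed-point iteration):
  FIRST(L) = { ';', ε }

To compute FIRST(L +), process the symbols left to right:
Symbol L is a non-terminal. Add FIRST(L) \ {ε} = { ';' }
L is nullable (ε ∈ FIRST(L)), continue to the next symbol.
Symbol + is a terminal. Add '+' and stop.
FIRST(L +) = { '+', ';' }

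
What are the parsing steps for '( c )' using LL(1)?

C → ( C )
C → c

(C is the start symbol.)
LL(1) parsing maintains a stack (initially the start symbol over $) and the input. At each step: if the stack top is a terminal, match it against the current input token; if it is a non-terminal N, replace it with the RHS of M[N, lookahead] (the unique production whose predict set contains the lookahead).

Stack is shown with the top on the left.

Stack    Input    Action
------------------------
C $      ( c ) $  output C → ( C )
( C ) $  ( c ) $  match '('
C ) $    c ) $    output C → c
c ) $    c ) $    match 'c'
) $      ) $      match ')'
$        $        accept

The string is accepted.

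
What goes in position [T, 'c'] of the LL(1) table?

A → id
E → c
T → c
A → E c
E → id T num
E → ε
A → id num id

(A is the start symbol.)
To find M[T, 'c'], we find productions for T where 'c' is in the predict set (PREDICT(N → α) = (FIRST(α) \ {ε}) ∪ (FOLLOW(N) if α ⇒* ε)).

T → c: PREDICT = { 'c' }
  'c' is in predict set, so this production goes in M[T, 'c']

M[T, 'c'] = T → c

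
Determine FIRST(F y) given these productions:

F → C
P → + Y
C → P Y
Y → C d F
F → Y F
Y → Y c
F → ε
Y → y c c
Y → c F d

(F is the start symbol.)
{ '+', 'c', 'y' }

FIRST sets of the non-terminals involved (from the grammar, by fixed-point iteration):
  FIRST(F) = { '+', 'c', 'y', ε }

To compute FIRST(F y), process the symbols left to right:
Symbol F is a non-terminal. Add FIRST(F) \ {ε} = { '+', 'c', 'y' }
F is nullable (ε ∈ FIRST(F)), continue to the next symbol.
Symbol y is a terminal. Add 'y' and stop.
FIRST(F y) = { '+', 'c', 'y' }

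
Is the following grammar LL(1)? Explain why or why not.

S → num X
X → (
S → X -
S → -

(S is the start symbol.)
Yes, the grammar is LL(1).

Relevant sets:
  FIRST(X) = { '(' }

For S:
  PREDICT(S → num X) = { 'num' }
  PREDICT(S → X '-') = { '(' }
  PREDICT(S → '-') = { '-' }
X has a single production, so nothing to check there.

All predict sets are disjoint. The grammar IS LL(1).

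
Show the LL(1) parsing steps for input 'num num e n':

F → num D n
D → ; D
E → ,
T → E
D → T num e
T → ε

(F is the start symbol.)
Stack is shown with the top on the left.

Stack        Input          Action
----------------------------------
F $          num num e n $  output F → num D n
num D n $    num num e n $  match 'num'
D n $        num e n $      output D → T num e
T num e n $  num e n $      output T → ε
num e n $    num e n $      match 'num'
e n $        e n $          match 'e'
n $          n $            match 'n'
$            $              accept

The string is accepted.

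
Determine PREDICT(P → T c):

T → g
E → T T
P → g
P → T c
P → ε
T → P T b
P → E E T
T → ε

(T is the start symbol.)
{ 'b', 'c', 'g' }

PREDICT(P → T c) = (FIRST(RHS) \ {ε}) ∪ (FOLLOW(P) if ε ∈ FIRST(RHS), i.e. RHS ⇒* ε)
FIRST(T) = { 'b', 'c', 'g', ε }
FIRST(T c) = { 'b', 'c', 'g' }
ε ∉ FIRST(T c), so FOLLOW(P) is not added.
PREDICT(P → T c) = { 'b', 'c', 'g' }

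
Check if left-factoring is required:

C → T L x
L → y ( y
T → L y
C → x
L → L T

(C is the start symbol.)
No, left-factoring is not needed

Left-factoring is needed when two productions for the same non-terminal
share a common prefix on the right-hand side.

Productions for C:
  C → T L x
  C → x
Productions for L:
  L → y ( y
  L → L T

No common prefixes found.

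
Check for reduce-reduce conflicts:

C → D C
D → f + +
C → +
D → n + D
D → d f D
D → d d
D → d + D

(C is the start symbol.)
No reduce-reduce conflicts

Augment with C' → C and build the canonical LR(0) collection (I0 = CLOSURE({[C' → . C]}), then GOTO on every symbol after a dot until no new states appear). It has 17 states:
  I0: { [C → . +], [C → . D C], [C' → . C], [D → . d + D], [D → . d d], [D → . d f D], [D → . f + +], [D → . n + D] }  — shift
  I1: { [C → + .] }  — reduce
  I2: { [C' → C .] }  — accept
  I3: { [C → . +], [C → . D C], [C → D . C], [D → . d + D], [D → . d d], [D → . d f D], [D → . f + +], [D → . n + D] }  — shift
  I4: { [D → d . + D], [D → d . d], [D → d . f D] }  — shift
  I5: { [D → f . + +] }  — shift
  I6: { [D → n . + D] }  — shift
  I7: { [D → . d + D], [D → . d d], [D → . d f D], [D → . f + +], [D → . n + D], [D → n + . D] }  — shift
  I8: { [D → n + D .] }  — reduce
  I9: { [D → f + . +] }  — shift
  I10: { [D → f + + .] }  — reduce
  I11: { [D → . d + D], [D → . d d], [D → . d f D], [D → . f + +], [D → . n + D], [D → d + . D] }  — shift
  I12: { [D → d d .] }  — reduce
  I13: { [D → . d + D], [D → . d d], [D → . d f D], [D → . f + +], [D → . n + D], [D → d f . D] }  — shift
  I14: { [D → d f D .] }  — reduce
  I15: { [D → d + D .] }  — reduce
  I16: { [C → D C .] }  — reduce

No state contains more than one complete item.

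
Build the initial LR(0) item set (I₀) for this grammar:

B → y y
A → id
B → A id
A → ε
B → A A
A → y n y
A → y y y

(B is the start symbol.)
First, augment the grammar with B' → B
I₀ = CLOSURE({ [B' → . B] }):
  [B' → . B] has the dot before B: add [B → . y y], [B → . A id], [B → . A A]
  [B → . A id] has the dot before A: add [A → . id], [A → .], [A → . y n y], [A → . y y y]
No further items can be added.

I₀ = { [A → . id], [A → . y n y], [A → . y y y], [A → .], [B → . A A], [B → . A id], [B → . y y], [B' → . B] }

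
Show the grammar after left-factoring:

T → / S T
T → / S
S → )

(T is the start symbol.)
T → / S T'
T' → T
T' → ε
S → )

Left-factoring transforms A → αβ₁ | αβ₂ into A → αA' and A' → β₁ | β₂
(α is the longest common prefix among the alternatives). Repeat until
no nonterminal has two alternatives with a common prefix.

Round 1: T has alternatives sharing prefix '/ S'. Introduce T': T → / S T'
  Add: T' → T
  Add: T' → ε

No remaining common prefixes — done.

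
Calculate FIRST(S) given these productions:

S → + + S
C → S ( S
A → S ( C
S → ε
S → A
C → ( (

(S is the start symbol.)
FIRST sets of the other non-terminals involved (by the same procedure, iterated to a fixed point):
  FIRST(A) = { '(', '+' }

From S → + + S:
  - '+' is a terminal: add '+' and stop
From S → ε:
  - ε-production, so ε ∈ FIRST(S)
From S → A:
  - A is a non-terminal: add FIRST(A) \ {ε} = { '(', '+' }
    A is not nullable, so stop

Collecting: FIRST(S) = { '(', '+', ε }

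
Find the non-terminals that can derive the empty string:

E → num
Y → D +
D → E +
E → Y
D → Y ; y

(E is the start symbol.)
There are no ε-productions, so no non-terminal can derive ε.
No non-terminals are nullable.

Answer: None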